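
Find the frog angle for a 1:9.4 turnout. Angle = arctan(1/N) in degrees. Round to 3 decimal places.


1/N = 1/9.4 = 0.106383
angle = arctan(0.106383) = 0.105984 rad
angle = 0.105984 * 180/pi = 6.072 degrees

6.072


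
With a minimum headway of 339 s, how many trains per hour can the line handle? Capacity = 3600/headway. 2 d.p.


Capacity = 3600 / headway
Capacity = 3600 / 339
Capacity = 10.62 trains/hour

10.62


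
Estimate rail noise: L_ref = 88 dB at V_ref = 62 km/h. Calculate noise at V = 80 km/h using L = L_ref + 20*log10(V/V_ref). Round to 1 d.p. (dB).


V/V_ref = 80 / 62 = 1.290323
log10(1.290323) = 0.110698
20 * 0.110698 = 2.214
L = 88 + 2.214 = 90.2 dB

90.2


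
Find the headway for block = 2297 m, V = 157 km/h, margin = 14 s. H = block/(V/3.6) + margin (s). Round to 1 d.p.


V = 157 / 3.6 = 43.6111 m/s
Block traversal time = 2297 / 43.6111 = 52.6701 s
Headway = 52.6701 + 14
Headway = 66.7 s

66.7


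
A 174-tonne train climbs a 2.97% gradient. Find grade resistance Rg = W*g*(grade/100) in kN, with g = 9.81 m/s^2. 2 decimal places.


Rg = W * 9.81 * grade / 100
Rg = 174 * 9.81 * 2.97 / 100
Rg = 1706.94 * 0.0297
Rg = 50.70 kN

50.70


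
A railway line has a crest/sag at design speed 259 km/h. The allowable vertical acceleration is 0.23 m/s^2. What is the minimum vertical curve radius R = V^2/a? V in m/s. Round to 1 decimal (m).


Convert speed: V = 259 / 3.6 = 71.9444 m/s
V^2 = 5176.0031 m^2/s^2
R_v = 5176.0031 / 0.23
R_v = 22504.4 m

22504.4


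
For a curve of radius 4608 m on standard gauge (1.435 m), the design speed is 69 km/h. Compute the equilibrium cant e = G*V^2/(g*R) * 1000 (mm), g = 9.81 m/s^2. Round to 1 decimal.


Convert speed: V = 69 / 3.6 = 19.1667 m/s
Apply formula: e = 1.435 * 19.1667^2 / (9.81 * 4608)
e = 1.435 * 367.3611 / 45204.48
e = 0.011662 m = 11.7 mm

11.7


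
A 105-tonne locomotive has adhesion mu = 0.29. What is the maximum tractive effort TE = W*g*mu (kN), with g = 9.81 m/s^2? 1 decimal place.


TE_max = W * g * mu
TE_max = 105 * 9.81 * 0.29
TE_max = 1030.05 * 0.29
TE_max = 298.7 kN

298.7


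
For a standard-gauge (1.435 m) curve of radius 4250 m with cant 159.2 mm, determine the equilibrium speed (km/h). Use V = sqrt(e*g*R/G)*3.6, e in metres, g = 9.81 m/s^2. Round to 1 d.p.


Convert cant: e = 159.2 mm = 0.1592 m
V_ms = sqrt(0.1592 * 9.81 * 4250 / 1.435)
V_ms = sqrt(4625.397909) = 68.0103 m/s
V = 68.0103 * 3.6 = 244.8 km/h

244.8


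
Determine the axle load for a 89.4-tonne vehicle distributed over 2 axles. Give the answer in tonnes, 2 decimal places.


Load per axle = total weight / number of axles
Load = 89.4 / 2
Load = 44.70 tonnes

44.70


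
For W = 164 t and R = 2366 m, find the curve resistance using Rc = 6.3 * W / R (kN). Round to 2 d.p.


Rc = 6.3 * W / R
Rc = 6.3 * 164 / 2366
Rc = 1033.2 / 2366
Rc = 0.44 kN

0.44


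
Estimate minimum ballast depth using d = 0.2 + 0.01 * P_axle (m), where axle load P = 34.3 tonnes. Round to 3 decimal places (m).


d = 0.2 + 0.01 * 34.3
d = 0.2 + 0.343
d = 0.543 m

0.543


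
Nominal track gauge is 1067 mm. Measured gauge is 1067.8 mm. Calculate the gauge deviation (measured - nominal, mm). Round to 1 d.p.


Deviation = measured - nominal
Deviation = 1067.8 - 1067
Deviation = 0.8 mm

0.8


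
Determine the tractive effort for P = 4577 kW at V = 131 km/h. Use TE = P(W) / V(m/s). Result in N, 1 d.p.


Convert: P = 4577 kW = 4577000 W
V = 131 / 3.6 = 36.3889 m/s
TE = 4577000 / 36.3889
TE = 125780.2 N

125780.2


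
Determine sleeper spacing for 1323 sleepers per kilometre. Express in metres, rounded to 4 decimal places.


Spacing = 1000 m / number of sleepers
Spacing = 1000 / 1323
Spacing = 0.7559 m

0.7559


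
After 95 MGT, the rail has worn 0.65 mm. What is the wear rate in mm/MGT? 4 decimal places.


Wear rate = total wear / cumulative tonnage
Rate = 0.65 / 95
Rate = 0.0068 mm/MGT

0.0068


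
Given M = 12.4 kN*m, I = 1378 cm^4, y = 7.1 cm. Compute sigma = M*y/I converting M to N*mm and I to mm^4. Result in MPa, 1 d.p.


Convert units:
M = 12.4 kN*m = 12400000 N*mm
y = 7.1 cm = 71 mm
I = 1378 cm^4 = 13780000 mm^4
sigma = 12400000 * 71 / 13780000
sigma = 63.9 MPa

63.9


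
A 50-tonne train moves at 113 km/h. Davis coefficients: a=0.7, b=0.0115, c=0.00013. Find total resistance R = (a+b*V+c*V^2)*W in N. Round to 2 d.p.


b*V = 0.0115 * 113 = 1.2995
c*V^2 = 0.00013 * 12769 = 1.65997
R_per_t = 0.7 + 1.2995 + 1.65997 = 3.65947 N/t
R_total = 3.65947 * 50 = 182.97 N

182.97


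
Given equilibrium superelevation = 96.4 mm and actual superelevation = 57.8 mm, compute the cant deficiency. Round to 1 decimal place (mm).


Cant deficiency = equilibrium cant - actual cant
CD = 96.4 - 57.8
CD = 38.6 mm

38.6


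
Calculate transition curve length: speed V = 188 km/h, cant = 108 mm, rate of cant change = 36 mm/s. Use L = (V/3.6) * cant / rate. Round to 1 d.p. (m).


Convert speed: V = 188 / 3.6 = 52.2222 m/s
L = 52.2222 * 108 / 36
L = 5640.0 / 36
L = 156.7 m

156.7


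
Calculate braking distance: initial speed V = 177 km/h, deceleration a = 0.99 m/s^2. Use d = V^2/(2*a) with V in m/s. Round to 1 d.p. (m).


Convert speed: V = 177 / 3.6 = 49.1667 m/s
V^2 = 2417.3611
d = 2417.3611 / (2 * 0.99)
d = 2417.3611 / 1.98
d = 1220.9 m

1220.9


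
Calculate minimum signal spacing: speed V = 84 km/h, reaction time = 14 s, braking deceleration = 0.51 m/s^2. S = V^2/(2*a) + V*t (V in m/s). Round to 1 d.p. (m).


V = 84 / 3.6 = 23.3333 m/s
Braking distance = 23.3333^2 / (2*0.51) = 533.7691 m
Sighting distance = 23.3333 * 14 = 326.6667 m
S = 533.7691 + 326.6667 = 860.4 m

860.4


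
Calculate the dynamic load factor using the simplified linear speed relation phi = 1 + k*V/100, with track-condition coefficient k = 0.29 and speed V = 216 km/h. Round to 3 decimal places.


phi = 1 + k * V / 100
phi = 1 + 0.29 * 216 / 100
phi = 1 + 0.6264
phi = 1.626

1.626


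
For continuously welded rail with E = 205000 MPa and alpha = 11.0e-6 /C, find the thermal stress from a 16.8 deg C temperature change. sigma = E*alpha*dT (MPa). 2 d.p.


sigma = E * alpha * dT
sigma = 205000 * 11.0e-6 * 16.8
sigma = 2.255 * 16.8
sigma = 37.88 MPa

37.88


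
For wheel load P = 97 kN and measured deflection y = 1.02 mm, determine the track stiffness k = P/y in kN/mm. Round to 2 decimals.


Track stiffness k = P / y
k = 97 / 1.02
k = 95.10 kN/mm

95.10


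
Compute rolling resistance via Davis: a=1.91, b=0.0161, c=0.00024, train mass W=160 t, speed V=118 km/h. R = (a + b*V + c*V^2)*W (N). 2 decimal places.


b*V = 0.0161 * 118 = 1.8998
c*V^2 = 0.00024 * 13924 = 3.34176
R_per_t = 1.91 + 1.8998 + 3.34176 = 7.15156 N/t
R_total = 7.15156 * 160 = 1144.25 N

1144.25


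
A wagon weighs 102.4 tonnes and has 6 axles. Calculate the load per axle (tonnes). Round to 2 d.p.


Load per axle = total weight / number of axles
Load = 102.4 / 6
Load = 17.07 tonnes

17.07


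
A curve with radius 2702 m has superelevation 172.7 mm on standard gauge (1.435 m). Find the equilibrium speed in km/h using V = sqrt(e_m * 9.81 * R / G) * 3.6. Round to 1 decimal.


Convert cant: e = 172.7 mm = 0.1727 m
V_ms = sqrt(0.1727 * 9.81 * 2702 / 1.435)
V_ms = sqrt(3190.030156) = 56.4804 m/s
V = 56.4804 * 3.6 = 203.3 km/h

203.3


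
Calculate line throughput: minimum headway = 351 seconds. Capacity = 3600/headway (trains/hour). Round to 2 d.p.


Capacity = 3600 / headway
Capacity = 3600 / 351
Capacity = 10.26 trains/hour

10.26


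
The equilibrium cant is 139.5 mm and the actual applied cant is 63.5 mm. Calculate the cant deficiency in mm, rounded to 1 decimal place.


Cant deficiency = equilibrium cant - actual cant
CD = 139.5 - 63.5
CD = 76.0 mm

76.0


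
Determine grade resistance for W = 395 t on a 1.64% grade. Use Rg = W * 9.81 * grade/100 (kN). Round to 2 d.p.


Rg = W * 9.81 * grade / 100
Rg = 395 * 9.81 * 1.64 / 100
Rg = 3874.95 * 0.0164
Rg = 63.55 kN

63.55


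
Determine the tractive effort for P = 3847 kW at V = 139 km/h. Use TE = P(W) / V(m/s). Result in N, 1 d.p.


Convert: P = 3847 kW = 3847000 W
V = 139 / 3.6 = 38.6111 m/s
TE = 3847000 / 38.6111
TE = 99634.5 N

99634.5


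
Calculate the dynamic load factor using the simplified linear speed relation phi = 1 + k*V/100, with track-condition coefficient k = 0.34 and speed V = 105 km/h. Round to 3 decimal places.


phi = 1 + k * V / 100
phi = 1 + 0.34 * 105 / 100
phi = 1 + 0.357
phi = 1.357

1.357


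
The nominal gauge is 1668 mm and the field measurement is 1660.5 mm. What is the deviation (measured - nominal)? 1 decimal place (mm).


Deviation = measured - nominal
Deviation = 1660.5 - 1668
Deviation = -7.5 mm

-7.5


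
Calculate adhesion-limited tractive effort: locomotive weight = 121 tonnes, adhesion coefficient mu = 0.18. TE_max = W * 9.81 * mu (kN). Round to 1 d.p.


TE_max = W * g * mu
TE_max = 121 * 9.81 * 0.18
TE_max = 1187.01 * 0.18
TE_max = 213.7 kN

213.7


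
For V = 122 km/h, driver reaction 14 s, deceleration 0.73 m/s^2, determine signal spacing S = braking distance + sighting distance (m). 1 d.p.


V = 122 / 3.6 = 33.8889 m/s
Braking distance = 33.8889^2 / (2*0.73) = 786.6142 m
Sighting distance = 33.8889 * 14 = 474.4444 m
S = 786.6142 + 474.4444 = 1261.1 m

1261.1


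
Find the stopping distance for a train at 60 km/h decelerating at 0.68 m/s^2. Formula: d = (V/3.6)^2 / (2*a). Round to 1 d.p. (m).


Convert speed: V = 60 / 3.6 = 16.6667 m/s
V^2 = 277.7778
d = 277.7778 / (2 * 0.68)
d = 277.7778 / 1.36
d = 204.2 m

204.2


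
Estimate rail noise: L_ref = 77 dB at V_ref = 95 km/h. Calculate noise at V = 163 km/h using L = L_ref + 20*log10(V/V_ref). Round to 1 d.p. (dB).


V/V_ref = 163 / 95 = 1.715789
log10(1.715789) = 0.234464
20 * 0.234464 = 4.6893
L = 77 + 4.6893 = 81.7 dB

81.7


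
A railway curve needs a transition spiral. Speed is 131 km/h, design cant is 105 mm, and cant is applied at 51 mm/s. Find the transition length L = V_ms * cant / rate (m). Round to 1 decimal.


Convert speed: V = 131 / 3.6 = 36.3889 m/s
L = 36.3889 * 105 / 51
L = 3820.8333 / 51
L = 74.9 m

74.9


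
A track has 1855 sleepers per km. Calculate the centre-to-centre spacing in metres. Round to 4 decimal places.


Spacing = 1000 m / number of sleepers
Spacing = 1000 / 1855
Spacing = 0.5391 m

0.5391


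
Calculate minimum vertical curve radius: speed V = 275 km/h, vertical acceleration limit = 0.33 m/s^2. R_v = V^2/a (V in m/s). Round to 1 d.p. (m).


Convert speed: V = 275 / 3.6 = 76.3889 m/s
V^2 = 5835.2623 m^2/s^2
R_v = 5835.2623 / 0.33
R_v = 17682.6 m

17682.6


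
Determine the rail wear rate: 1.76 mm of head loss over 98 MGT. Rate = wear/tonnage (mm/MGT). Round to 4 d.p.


Wear rate = total wear / cumulative tonnage
Rate = 1.76 / 98
Rate = 0.0180 mm/MGT

0.0180


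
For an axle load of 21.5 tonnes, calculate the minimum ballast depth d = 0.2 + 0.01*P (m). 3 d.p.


d = 0.2 + 0.01 * 21.5
d = 0.2 + 0.215
d = 0.415 m

0.415


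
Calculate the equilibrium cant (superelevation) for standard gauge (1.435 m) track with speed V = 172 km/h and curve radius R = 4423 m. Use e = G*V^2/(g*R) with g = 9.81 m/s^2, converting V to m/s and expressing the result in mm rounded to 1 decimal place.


Convert speed: V = 172 / 3.6 = 47.7778 m/s
Apply formula: e = 1.435 * 47.7778^2 / (9.81 * 4423)
e = 1.435 * 2282.716 / 43389.63
e = 0.075495 m = 75.5 mm

75.5


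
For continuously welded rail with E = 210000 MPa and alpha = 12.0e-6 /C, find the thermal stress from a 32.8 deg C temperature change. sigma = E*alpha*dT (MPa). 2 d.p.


sigma = E * alpha * dT
sigma = 210000 * 12.0e-6 * 32.8
sigma = 2.52 * 32.8
sigma = 82.66 MPa

82.66


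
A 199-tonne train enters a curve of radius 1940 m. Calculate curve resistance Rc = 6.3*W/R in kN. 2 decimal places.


Rc = 6.3 * W / R
Rc = 6.3 * 199 / 1940
Rc = 1253.7 / 1940
Rc = 0.65 kN

0.65


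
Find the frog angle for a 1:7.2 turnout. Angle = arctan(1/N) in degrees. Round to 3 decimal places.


1/N = 1/7.2 = 0.138889
angle = arctan(0.138889) = 0.138006 rad
angle = 0.138006 * 180/pi = 7.907 degrees

7.907


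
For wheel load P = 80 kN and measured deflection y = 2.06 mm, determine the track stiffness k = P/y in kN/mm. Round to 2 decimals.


Track stiffness k = P / y
k = 80 / 2.06
k = 38.83 kN/mm

38.83


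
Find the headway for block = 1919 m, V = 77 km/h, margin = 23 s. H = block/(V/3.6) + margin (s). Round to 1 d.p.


V = 77 / 3.6 = 21.3889 m/s
Block traversal time = 1919 / 21.3889 = 89.7195 s
Headway = 89.7195 + 23
Headway = 112.7 s

112.7


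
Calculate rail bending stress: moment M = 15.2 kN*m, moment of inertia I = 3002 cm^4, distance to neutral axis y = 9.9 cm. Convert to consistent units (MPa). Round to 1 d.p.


Convert units:
M = 15.2 kN*m = 15200000 N*mm
y = 9.9 cm = 99 mm
I = 3002 cm^4 = 30020000 mm^4
sigma = 15200000 * 99 / 30020000
sigma = 50.1 MPa

50.1


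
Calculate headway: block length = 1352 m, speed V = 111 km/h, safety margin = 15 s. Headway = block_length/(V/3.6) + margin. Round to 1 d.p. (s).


V = 111 / 3.6 = 30.8333 m/s
Block traversal time = 1352 / 30.8333 = 43.8486 s
Headway = 43.8486 + 15
Headway = 58.8 s

58.8


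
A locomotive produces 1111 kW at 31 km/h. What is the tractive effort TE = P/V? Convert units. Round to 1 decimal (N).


Convert: P = 1111 kW = 1111000 W
V = 31 / 3.6 = 8.6111 m/s
TE = 1111000 / 8.6111
TE = 129019.4 N

129019.4


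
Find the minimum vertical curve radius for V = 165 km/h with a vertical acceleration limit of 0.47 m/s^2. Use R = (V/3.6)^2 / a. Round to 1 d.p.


Convert speed: V = 165 / 3.6 = 45.8333 m/s
V^2 = 2100.6944 m^2/s^2
R_v = 2100.6944 / 0.47
R_v = 4469.6 m

4469.6


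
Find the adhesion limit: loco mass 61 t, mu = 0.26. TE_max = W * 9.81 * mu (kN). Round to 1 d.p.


TE_max = W * g * mu
TE_max = 61 * 9.81 * 0.26
TE_max = 598.41 * 0.26
TE_max = 155.6 kN

155.6


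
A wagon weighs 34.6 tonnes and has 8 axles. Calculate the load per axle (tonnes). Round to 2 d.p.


Load per axle = total weight / number of axles
Load = 34.6 / 8
Load = 4.33 tonnes

4.33


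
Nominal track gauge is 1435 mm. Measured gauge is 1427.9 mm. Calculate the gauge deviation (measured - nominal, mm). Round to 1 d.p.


Deviation = measured - nominal
Deviation = 1427.9 - 1435
Deviation = -7.1 mm

-7.1


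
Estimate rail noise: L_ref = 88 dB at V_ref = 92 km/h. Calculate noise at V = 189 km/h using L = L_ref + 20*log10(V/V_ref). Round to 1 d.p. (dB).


V/V_ref = 189 / 92 = 2.054348
log10(2.054348) = 0.312674
20 * 0.312674 = 6.2535
L = 88 + 6.2535 = 94.3 dB

94.3


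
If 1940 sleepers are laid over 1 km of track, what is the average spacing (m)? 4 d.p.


Spacing = 1000 m / number of sleepers
Spacing = 1000 / 1940
Spacing = 0.5155 m

0.5155


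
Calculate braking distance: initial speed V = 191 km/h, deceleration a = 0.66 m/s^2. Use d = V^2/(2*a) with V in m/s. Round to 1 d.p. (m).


Convert speed: V = 191 / 3.6 = 53.0556 m/s
V^2 = 2814.892
d = 2814.892 / (2 * 0.66)
d = 2814.892 / 1.32
d = 2132.5 m

2132.5


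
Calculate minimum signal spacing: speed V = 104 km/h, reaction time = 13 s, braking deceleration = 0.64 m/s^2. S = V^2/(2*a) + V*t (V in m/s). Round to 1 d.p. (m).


V = 104 / 3.6 = 28.8889 m/s
Braking distance = 28.8889^2 / (2*0.64) = 652.0062 m
Sighting distance = 28.8889 * 13 = 375.5556 m
S = 652.0062 + 375.5556 = 1027.6 m

1027.6


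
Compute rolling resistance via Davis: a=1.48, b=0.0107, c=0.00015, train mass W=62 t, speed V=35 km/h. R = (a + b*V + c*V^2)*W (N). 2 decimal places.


b*V = 0.0107 * 35 = 0.3745
c*V^2 = 0.00015 * 1225 = 0.18375
R_per_t = 1.48 + 0.3745 + 0.18375 = 2.03825 N/t
R_total = 2.03825 * 62 = 126.37 N

126.37


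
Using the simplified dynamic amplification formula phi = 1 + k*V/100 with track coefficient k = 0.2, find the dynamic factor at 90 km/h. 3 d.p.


phi = 1 + k * V / 100
phi = 1 + 0.2 * 90 / 100
phi = 1 + 0.18
phi = 1.180

1.180


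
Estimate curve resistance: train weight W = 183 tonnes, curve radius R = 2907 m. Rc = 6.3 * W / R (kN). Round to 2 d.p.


Rc = 6.3 * W / R
Rc = 6.3 * 183 / 2907
Rc = 1152.9 / 2907
Rc = 0.40 kN

0.40


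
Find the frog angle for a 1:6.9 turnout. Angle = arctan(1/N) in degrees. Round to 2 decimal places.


1/N = 1/6.9 = 0.144928
angle = arctan(0.144928) = 0.143925 rad
angle = 0.143925 * 180/pi = 8.25 degrees

8.25


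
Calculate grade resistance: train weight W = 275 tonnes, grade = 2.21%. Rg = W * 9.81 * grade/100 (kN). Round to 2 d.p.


Rg = W * 9.81 * grade / 100
Rg = 275 * 9.81 * 2.21 / 100
Rg = 2697.75 * 0.0221
Rg = 59.62 kN

59.62


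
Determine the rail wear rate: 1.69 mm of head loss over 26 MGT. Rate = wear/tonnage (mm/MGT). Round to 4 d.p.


Wear rate = total wear / cumulative tonnage
Rate = 1.69 / 26
Rate = 0.0650 mm/MGT

0.0650


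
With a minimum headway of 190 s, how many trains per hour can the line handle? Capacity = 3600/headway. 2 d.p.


Capacity = 3600 / headway
Capacity = 3600 / 190
Capacity = 18.95 trains/hour

18.95


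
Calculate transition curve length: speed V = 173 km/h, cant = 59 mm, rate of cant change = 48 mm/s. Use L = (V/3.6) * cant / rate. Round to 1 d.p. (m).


Convert speed: V = 173 / 3.6 = 48.0556 m/s
L = 48.0556 * 59 / 48
L = 2835.2778 / 48
L = 59.1 m

59.1


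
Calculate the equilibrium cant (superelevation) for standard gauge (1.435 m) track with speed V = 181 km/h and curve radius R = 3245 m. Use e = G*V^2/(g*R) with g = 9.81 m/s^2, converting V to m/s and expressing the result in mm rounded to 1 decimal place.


Convert speed: V = 181 / 3.6 = 50.2778 m/s
Apply formula: e = 1.435 * 50.2778^2 / (9.81 * 3245)
e = 1.435 * 2527.8549 / 31833.45
e = 0.113952 m = 114.0 mm

114.0


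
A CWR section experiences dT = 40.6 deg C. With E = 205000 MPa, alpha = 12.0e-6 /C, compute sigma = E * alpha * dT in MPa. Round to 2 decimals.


sigma = E * alpha * dT
sigma = 205000 * 12.0e-6 * 40.6
sigma = 2.46 * 40.6
sigma = 99.88 MPa

99.88


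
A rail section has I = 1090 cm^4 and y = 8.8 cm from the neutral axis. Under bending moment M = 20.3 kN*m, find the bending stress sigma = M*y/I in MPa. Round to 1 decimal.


Convert units:
M = 20.3 kN*m = 20300000 N*mm
y = 8.8 cm = 88 mm
I = 1090 cm^4 = 10900000 mm^4
sigma = 20300000 * 88 / 10900000
sigma = 163.9 MPa

163.9


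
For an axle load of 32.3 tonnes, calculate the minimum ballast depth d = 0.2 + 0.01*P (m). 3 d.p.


d = 0.2 + 0.01 * 32.3
d = 0.2 + 0.323
d = 0.523 m

0.523


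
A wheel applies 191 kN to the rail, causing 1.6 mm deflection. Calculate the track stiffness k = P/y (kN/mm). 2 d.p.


Track stiffness k = P / y
k = 191 / 1.6
k = 119.38 kN/mm

119.38


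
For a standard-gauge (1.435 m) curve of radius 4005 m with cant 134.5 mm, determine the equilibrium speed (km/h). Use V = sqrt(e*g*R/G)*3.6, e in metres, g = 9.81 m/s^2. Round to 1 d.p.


Convert cant: e = 134.5 mm = 0.1345 m
V_ms = sqrt(0.1345 * 9.81 * 4005 / 1.435)
V_ms = sqrt(3682.49284) = 60.6835 m/s
V = 60.6835 * 3.6 = 218.5 km/h

218.5


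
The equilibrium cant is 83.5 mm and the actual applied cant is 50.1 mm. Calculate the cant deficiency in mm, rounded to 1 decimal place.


Cant deficiency = equilibrium cant - actual cant
CD = 83.5 - 50.1
CD = 33.4 mm

33.4


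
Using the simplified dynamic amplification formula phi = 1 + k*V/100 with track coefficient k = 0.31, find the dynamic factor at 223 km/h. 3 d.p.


phi = 1 + k * V / 100
phi = 1 + 0.31 * 223 / 100
phi = 1 + 0.6913
phi = 1.691

1.691


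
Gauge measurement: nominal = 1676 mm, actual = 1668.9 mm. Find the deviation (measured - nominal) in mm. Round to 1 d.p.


Deviation = measured - nominal
Deviation = 1668.9 - 1676
Deviation = -7.1 mm

-7.1


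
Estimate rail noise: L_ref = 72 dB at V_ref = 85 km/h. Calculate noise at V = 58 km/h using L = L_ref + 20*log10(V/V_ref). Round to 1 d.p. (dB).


V/V_ref = 58 / 85 = 0.682353
log10(0.682353) = -0.165991
20 * -0.165991 = -3.3198
L = 72 + -3.3198 = 68.7 dB

68.7


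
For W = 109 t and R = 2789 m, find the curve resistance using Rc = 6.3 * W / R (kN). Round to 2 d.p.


Rc = 6.3 * W / R
Rc = 6.3 * 109 / 2789
Rc = 686.7 / 2789
Rc = 0.25 kN

0.25


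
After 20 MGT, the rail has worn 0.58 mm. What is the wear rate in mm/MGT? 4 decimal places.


Wear rate = total wear / cumulative tonnage
Rate = 0.58 / 20
Rate = 0.0290 mm/MGT

0.0290


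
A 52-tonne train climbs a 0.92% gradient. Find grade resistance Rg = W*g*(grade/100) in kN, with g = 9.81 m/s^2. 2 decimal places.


Rg = W * 9.81 * grade / 100
Rg = 52 * 9.81 * 0.92 / 100
Rg = 510.12 * 0.0092
Rg = 4.69 kN

4.69


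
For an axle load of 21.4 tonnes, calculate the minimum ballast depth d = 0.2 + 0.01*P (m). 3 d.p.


d = 0.2 + 0.01 * 21.4
d = 0.2 + 0.214
d = 0.414 m

0.414


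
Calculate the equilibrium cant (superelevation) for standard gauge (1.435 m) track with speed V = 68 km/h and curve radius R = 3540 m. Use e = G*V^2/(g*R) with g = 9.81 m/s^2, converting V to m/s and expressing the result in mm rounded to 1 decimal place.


Convert speed: V = 68 / 3.6 = 18.8889 m/s
Apply formula: e = 1.435 * 18.8889^2 / (9.81 * 3540)
e = 1.435 * 356.7901 / 34727.4
e = 0.014743 m = 14.7 mm

14.7


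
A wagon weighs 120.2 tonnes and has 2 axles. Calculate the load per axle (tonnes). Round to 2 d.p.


Load per axle = total weight / number of axles
Load = 120.2 / 2
Load = 60.10 tonnes

60.10


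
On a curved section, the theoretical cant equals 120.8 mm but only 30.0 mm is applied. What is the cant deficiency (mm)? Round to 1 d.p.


Cant deficiency = equilibrium cant - actual cant
CD = 120.8 - 30.0
CD = 90.8 mm

90.8


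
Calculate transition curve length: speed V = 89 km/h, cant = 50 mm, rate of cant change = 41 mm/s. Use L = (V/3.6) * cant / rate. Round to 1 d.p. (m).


Convert speed: V = 89 / 3.6 = 24.7222 m/s
L = 24.7222 * 50 / 41
L = 1236.1111 / 41
L = 30.1 m

30.1


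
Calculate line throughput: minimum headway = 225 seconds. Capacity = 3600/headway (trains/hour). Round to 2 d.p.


Capacity = 3600 / headway
Capacity = 3600 / 225
Capacity = 16.00 trains/hour

16.00


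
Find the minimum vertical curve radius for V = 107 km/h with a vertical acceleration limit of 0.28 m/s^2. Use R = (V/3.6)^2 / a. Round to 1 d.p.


Convert speed: V = 107 / 3.6 = 29.7222 m/s
V^2 = 883.4105 m^2/s^2
R_v = 883.4105 / 0.28
R_v = 3155.0 m

3155.0


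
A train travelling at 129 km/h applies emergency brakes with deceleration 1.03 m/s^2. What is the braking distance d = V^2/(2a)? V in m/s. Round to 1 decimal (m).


Convert speed: V = 129 / 3.6 = 35.8333 m/s
V^2 = 1284.0278
d = 1284.0278 / (2 * 1.03)
d = 1284.0278 / 2.06
d = 623.3 m

623.3


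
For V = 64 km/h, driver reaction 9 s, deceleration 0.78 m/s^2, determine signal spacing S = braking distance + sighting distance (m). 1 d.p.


V = 64 / 3.6 = 17.7778 m/s
Braking distance = 17.7778^2 / (2*0.78) = 202.5958 m
Sighting distance = 17.7778 * 9 = 160.0 m
S = 202.5958 + 160.0 = 362.6 m

362.6


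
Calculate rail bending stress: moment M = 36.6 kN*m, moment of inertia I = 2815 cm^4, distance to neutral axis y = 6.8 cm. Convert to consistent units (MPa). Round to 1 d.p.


Convert units:
M = 36.6 kN*m = 36600000 N*mm
y = 6.8 cm = 68 mm
I = 2815 cm^4 = 28150000 mm^4
sigma = 36600000 * 68 / 28150000
sigma = 88.4 MPa

88.4


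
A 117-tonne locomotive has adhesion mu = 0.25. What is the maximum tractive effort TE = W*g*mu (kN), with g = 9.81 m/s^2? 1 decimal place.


TE_max = W * g * mu
TE_max = 117 * 9.81 * 0.25
TE_max = 1147.77 * 0.25
TE_max = 286.9 kN

286.9


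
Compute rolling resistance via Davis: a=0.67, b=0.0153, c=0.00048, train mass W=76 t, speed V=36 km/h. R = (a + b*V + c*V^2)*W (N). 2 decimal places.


b*V = 0.0153 * 36 = 0.5508
c*V^2 = 0.00048 * 1296 = 0.62208
R_per_t = 0.67 + 0.5508 + 0.62208 = 1.84288 N/t
R_total = 1.84288 * 76 = 140.06 N

140.06


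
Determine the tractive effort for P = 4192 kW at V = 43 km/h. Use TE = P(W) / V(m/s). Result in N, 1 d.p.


Convert: P = 4192 kW = 4192000 W
V = 43 / 3.6 = 11.9444 m/s
TE = 4192000 / 11.9444
TE = 350958.1 N

350958.1


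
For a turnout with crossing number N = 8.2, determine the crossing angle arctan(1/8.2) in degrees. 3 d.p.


1/N = 1/8.2 = 0.121951
angle = arctan(0.121951) = 0.121352 rad
angle = 0.121352 * 180/pi = 6.953 degrees

6.953


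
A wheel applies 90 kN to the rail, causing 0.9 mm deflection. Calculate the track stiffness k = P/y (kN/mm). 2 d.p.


Track stiffness k = P / y
k = 90 / 0.9
k = 100.00 kN/mm

100.00


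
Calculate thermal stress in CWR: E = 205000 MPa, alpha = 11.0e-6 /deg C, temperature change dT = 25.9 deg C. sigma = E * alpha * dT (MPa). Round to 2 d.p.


sigma = E * alpha * dT
sigma = 205000 * 11.0e-6 * 25.9
sigma = 2.255 * 25.9
sigma = 58.40 MPa

58.40


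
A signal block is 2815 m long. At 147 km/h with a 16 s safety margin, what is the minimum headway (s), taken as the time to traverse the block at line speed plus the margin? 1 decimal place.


V = 147 / 3.6 = 40.8333 m/s
Block traversal time = 2815 / 40.8333 = 68.9388 s
Headway = 68.9388 + 16
Headway = 84.9 s

84.9


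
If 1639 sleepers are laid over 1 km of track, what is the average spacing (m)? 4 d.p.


Spacing = 1000 m / number of sleepers
Spacing = 1000 / 1639
Spacing = 0.6101 m

0.6101


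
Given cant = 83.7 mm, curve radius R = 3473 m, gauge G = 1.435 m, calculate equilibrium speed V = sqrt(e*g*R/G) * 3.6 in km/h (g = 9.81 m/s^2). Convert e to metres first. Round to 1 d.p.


Convert cant: e = 83.7 mm = 0.0837 m
V_ms = sqrt(0.0837 * 9.81 * 3473 / 1.435)
V_ms = sqrt(1987.226398) = 44.5783 m/s
V = 44.5783 * 3.6 = 160.5 km/h

160.5


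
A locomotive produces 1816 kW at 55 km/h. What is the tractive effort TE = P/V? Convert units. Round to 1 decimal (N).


Convert: P = 1816 kW = 1816000 W
V = 55 / 3.6 = 15.2778 m/s
TE = 1816000 / 15.2778
TE = 118865.5 N

118865.5


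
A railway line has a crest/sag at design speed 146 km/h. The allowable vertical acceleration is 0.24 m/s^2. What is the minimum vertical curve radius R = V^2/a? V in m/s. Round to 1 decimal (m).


Convert speed: V = 146 / 3.6 = 40.5556 m/s
V^2 = 1644.7531 m^2/s^2
R_v = 1644.7531 / 0.24
R_v = 6853.1 m

6853.1


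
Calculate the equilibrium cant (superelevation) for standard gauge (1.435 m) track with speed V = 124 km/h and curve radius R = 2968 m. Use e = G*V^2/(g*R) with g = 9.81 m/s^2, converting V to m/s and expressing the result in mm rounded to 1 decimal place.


Convert speed: V = 124 / 3.6 = 34.4444 m/s
Apply formula: e = 1.435 * 34.4444^2 / (9.81 * 2968)
e = 1.435 * 1186.4198 / 29116.08
e = 0.058473 m = 58.5 mm

58.5


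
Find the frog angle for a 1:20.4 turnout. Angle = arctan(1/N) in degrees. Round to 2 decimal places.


1/N = 1/20.4 = 0.04902
angle = arctan(0.04902) = 0.04898 rad
angle = 0.04898 * 180/pi = 2.81 degrees

2.81


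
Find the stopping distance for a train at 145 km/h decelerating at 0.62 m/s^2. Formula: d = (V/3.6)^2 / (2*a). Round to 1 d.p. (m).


Convert speed: V = 145 / 3.6 = 40.2778 m/s
V^2 = 1622.2994
d = 1622.2994 / (2 * 0.62)
d = 1622.2994 / 1.24
d = 1308.3 m

1308.3


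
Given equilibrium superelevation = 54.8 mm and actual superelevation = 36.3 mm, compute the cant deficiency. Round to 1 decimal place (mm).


Cant deficiency = equilibrium cant - actual cant
CD = 54.8 - 36.3
CD = 18.5 mm

18.5


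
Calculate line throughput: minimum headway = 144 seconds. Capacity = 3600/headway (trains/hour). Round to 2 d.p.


Capacity = 3600 / headway
Capacity = 3600 / 144
Capacity = 25.00 trains/hour

25.00


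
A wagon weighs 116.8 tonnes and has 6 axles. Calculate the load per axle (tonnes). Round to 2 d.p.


Load per axle = total weight / number of axles
Load = 116.8 / 6
Load = 19.47 tonnes

19.47


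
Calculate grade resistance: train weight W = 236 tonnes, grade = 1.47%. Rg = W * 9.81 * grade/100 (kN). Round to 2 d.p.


Rg = W * 9.81 * grade / 100
Rg = 236 * 9.81 * 1.47 / 100
Rg = 2315.16 * 0.0147
Rg = 34.03 kN

34.03


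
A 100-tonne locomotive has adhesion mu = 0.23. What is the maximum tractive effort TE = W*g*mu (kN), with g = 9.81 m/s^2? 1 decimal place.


TE_max = W * g * mu
TE_max = 100 * 9.81 * 0.23
TE_max = 981.0 * 0.23
TE_max = 225.6 kN

225.6


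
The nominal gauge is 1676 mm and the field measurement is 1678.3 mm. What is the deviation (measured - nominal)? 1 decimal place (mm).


Deviation = measured - nominal
Deviation = 1678.3 - 1676
Deviation = 2.3 mm

2.3


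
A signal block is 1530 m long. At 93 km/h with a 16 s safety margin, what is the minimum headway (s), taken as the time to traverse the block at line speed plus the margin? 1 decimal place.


V = 93 / 3.6 = 25.8333 m/s
Block traversal time = 1530 / 25.8333 = 59.2258 s
Headway = 59.2258 + 16
Headway = 75.2 s

75.2


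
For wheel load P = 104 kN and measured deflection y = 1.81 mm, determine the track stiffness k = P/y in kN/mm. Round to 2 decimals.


Track stiffness k = P / y
k = 104 / 1.81
k = 57.46 kN/mm

57.46


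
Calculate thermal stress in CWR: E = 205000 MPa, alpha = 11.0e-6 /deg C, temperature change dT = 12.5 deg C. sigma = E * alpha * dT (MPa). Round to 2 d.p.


sigma = E * alpha * dT
sigma = 205000 * 11.0e-6 * 12.5
sigma = 2.255 * 12.5
sigma = 28.19 MPa

28.19


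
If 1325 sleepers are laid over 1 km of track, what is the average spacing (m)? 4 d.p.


Spacing = 1000 m / number of sleepers
Spacing = 1000 / 1325
Spacing = 0.7547 m

0.7547


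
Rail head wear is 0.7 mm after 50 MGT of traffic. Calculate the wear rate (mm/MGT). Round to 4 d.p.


Wear rate = total wear / cumulative tonnage
Rate = 0.7 / 50
Rate = 0.0140 mm/MGT

0.0140


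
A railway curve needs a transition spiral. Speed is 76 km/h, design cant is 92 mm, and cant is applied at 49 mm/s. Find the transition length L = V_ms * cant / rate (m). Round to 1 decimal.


Convert speed: V = 76 / 3.6 = 21.1111 m/s
L = 21.1111 * 92 / 49
L = 1942.2222 / 49
L = 39.6 m

39.6


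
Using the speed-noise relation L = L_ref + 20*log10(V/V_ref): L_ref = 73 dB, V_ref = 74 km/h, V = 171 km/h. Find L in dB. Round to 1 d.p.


V/V_ref = 171 / 74 = 2.310811
log10(2.310811) = 0.363764
20 * 0.363764 = 7.2753
L = 73 + 7.2753 = 80.3 dB

80.3


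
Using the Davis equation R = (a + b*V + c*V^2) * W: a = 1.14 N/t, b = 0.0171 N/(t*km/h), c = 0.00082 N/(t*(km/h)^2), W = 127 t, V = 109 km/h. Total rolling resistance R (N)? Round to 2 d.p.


b*V = 0.0171 * 109 = 1.8639
c*V^2 = 0.00082 * 11881 = 9.74242
R_per_t = 1.14 + 1.8639 + 9.74242 = 12.74632 N/t
R_total = 12.74632 * 127 = 1618.78 N

1618.78


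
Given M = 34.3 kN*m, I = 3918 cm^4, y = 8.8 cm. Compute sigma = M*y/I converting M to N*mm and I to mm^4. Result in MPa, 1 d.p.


Convert units:
M = 34.3 kN*m = 34300000 N*mm
y = 8.8 cm = 88 mm
I = 3918 cm^4 = 39180000 mm^4
sigma = 34300000 * 88 / 39180000
sigma = 77.0 MPa

77.0


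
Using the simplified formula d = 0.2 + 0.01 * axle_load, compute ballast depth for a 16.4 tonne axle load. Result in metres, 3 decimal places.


d = 0.2 + 0.01 * 16.4
d = 0.2 + 0.164
d = 0.364 m

0.364


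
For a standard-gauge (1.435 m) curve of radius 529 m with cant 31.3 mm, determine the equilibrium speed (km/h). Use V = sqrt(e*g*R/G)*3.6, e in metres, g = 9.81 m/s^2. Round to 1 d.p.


Convert cant: e = 31.3 mm = 0.0313 m
V_ms = sqrt(0.0313 * 9.81 * 529 / 1.435)
V_ms = sqrt(113.19236) = 10.6392 m/s
V = 10.6392 * 3.6 = 38.3 km/h

38.3


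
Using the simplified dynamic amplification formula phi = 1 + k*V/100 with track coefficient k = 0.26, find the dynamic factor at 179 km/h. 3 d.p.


phi = 1 + k * V / 100
phi = 1 + 0.26 * 179 / 100
phi = 1 + 0.4654
phi = 1.465

1.465


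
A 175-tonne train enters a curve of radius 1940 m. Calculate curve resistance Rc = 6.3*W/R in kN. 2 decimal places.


Rc = 6.3 * W / R
Rc = 6.3 * 175 / 1940
Rc = 1102.5 / 1940
Rc = 0.57 kN

0.57


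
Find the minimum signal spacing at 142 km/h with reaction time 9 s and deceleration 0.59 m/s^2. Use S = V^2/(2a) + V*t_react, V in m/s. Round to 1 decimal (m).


V = 142 / 3.6 = 39.4444 m/s
Braking distance = 39.4444^2 / (2*0.59) = 1318.529 m
Sighting distance = 39.4444 * 9 = 355.0 m
S = 1318.529 + 355.0 = 1673.5 m

1673.5


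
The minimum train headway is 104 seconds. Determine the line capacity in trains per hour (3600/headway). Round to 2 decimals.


Capacity = 3600 / headway
Capacity = 3600 / 104
Capacity = 34.62 trains/hour

34.62


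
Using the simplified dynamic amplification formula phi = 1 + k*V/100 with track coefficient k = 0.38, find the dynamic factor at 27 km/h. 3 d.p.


phi = 1 + k * V / 100
phi = 1 + 0.38 * 27 / 100
phi = 1 + 0.1026
phi = 1.103

1.103


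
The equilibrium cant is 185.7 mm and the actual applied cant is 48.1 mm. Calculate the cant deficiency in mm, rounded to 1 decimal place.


Cant deficiency = equilibrium cant - actual cant
CD = 185.7 - 48.1
CD = 137.6 mm

137.6


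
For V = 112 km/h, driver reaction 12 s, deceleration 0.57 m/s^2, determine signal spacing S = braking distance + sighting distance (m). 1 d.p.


V = 112 / 3.6 = 31.1111 m/s
Braking distance = 31.1111^2 / (2*0.57) = 849.0362 m
Sighting distance = 31.1111 * 12 = 373.3333 m
S = 849.0362 + 373.3333 = 1222.4 m

1222.4


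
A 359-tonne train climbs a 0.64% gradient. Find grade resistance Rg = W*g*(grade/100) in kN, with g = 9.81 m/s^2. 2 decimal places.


Rg = W * 9.81 * grade / 100
Rg = 359 * 9.81 * 0.64 / 100
Rg = 3521.79 * 0.0064
Rg = 22.54 kN

22.54


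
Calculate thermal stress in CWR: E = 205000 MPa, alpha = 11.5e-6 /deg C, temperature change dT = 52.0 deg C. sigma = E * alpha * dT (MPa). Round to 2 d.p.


sigma = E * alpha * dT
sigma = 205000 * 11.5e-6 * 52.0
sigma = 2.3575 * 52.0
sigma = 122.59 MPa

122.59


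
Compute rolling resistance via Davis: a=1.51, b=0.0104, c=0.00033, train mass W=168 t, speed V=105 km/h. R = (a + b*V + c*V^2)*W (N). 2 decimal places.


b*V = 0.0104 * 105 = 1.092
c*V^2 = 0.00033 * 11025 = 3.63825
R_per_t = 1.51 + 1.092 + 3.63825 = 6.24025 N/t
R_total = 6.24025 * 168 = 1048.36 N

1048.36


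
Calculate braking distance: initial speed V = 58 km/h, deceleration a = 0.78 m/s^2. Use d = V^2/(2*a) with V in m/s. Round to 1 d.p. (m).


Convert speed: V = 58 / 3.6 = 16.1111 m/s
V^2 = 259.5679
d = 259.5679 / (2 * 0.78)
d = 259.5679 / 1.56
d = 166.4 m

166.4


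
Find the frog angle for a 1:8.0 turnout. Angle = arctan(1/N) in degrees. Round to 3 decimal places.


1/N = 1/8.0 = 0.125
angle = arctan(0.125) = 0.124355 rad
angle = 0.124355 * 180/pi = 7.125 degrees

7.125


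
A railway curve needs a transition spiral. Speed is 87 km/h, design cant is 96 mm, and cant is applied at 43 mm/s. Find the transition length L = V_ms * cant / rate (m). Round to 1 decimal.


Convert speed: V = 87 / 3.6 = 24.1667 m/s
L = 24.1667 * 96 / 43
L = 2320.0 / 43
L = 54.0 m

54.0


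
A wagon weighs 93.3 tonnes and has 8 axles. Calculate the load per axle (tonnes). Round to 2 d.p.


Load per axle = total weight / number of axles
Load = 93.3 / 8
Load = 11.66 tonnes

11.66


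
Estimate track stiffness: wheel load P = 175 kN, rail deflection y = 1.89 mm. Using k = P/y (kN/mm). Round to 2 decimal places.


Track stiffness k = P / y
k = 175 / 1.89
k = 92.59 kN/mm

92.59


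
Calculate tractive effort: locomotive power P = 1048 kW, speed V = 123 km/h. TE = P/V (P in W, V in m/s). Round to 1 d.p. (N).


Convert: P = 1048 kW = 1048000 W
V = 123 / 3.6 = 34.1667 m/s
TE = 1048000 / 34.1667
TE = 30673.2 N

30673.2


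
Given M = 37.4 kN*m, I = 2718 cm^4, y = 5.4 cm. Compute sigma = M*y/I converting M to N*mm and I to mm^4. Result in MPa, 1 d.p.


Convert units:
M = 37.4 kN*m = 37400000 N*mm
y = 5.4 cm = 54 mm
I = 2718 cm^4 = 27180000 mm^4
sigma = 37400000 * 54 / 27180000
sigma = 74.3 MPa

74.3


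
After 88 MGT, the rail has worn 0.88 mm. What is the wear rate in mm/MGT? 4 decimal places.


Wear rate = total wear / cumulative tonnage
Rate = 0.88 / 88
Rate = 0.0100 mm/MGT

0.0100


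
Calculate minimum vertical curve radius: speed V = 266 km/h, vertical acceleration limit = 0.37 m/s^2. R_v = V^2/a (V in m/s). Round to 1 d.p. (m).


Convert speed: V = 266 / 3.6 = 73.8889 m/s
V^2 = 5459.5679 m^2/s^2
R_v = 5459.5679 / 0.37
R_v = 14755.6 m

14755.6


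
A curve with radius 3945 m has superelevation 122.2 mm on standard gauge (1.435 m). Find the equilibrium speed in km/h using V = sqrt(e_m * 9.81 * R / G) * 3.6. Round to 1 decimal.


Convert cant: e = 122.2 mm = 0.1222 m
V_ms = sqrt(0.1222 * 9.81 * 3945 / 1.435)
V_ms = sqrt(3295.606265) = 57.4074 m/s
V = 57.4074 * 3.6 = 206.7 km/h

206.7


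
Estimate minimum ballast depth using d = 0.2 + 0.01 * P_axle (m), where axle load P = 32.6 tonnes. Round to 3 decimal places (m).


d = 0.2 + 0.01 * 32.6
d = 0.2 + 0.326
d = 0.526 m

0.526


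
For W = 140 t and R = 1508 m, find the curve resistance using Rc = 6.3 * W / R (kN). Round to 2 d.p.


Rc = 6.3 * W / R
Rc = 6.3 * 140 / 1508
Rc = 882.0 / 1508
Rc = 0.58 kN

0.58


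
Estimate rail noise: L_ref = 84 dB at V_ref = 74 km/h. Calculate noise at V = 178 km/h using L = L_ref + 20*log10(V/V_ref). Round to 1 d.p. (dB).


V/V_ref = 178 / 74 = 2.405405
log10(2.405405) = 0.381188
20 * 0.381188 = 7.6238
L = 84 + 7.6238 = 91.6 dB

91.6


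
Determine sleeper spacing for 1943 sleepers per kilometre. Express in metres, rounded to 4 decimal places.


Spacing = 1000 m / number of sleepers
Spacing = 1000 / 1943
Spacing = 0.5147 m

0.5147


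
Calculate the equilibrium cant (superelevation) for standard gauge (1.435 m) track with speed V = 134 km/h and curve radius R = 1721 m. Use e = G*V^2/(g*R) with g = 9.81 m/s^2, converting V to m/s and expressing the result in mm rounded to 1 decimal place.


Convert speed: V = 134 / 3.6 = 37.2222 m/s
Apply formula: e = 1.435 * 37.2222^2 / (9.81 * 1721)
e = 1.435 * 1385.4938 / 16883.01
e = 0.117762 m = 117.8 mm

117.8


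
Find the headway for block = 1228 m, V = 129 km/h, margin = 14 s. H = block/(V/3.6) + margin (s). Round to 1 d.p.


V = 129 / 3.6 = 35.8333 m/s
Block traversal time = 1228 / 35.8333 = 34.2698 s
Headway = 34.2698 + 14
Headway = 48.3 s

48.3


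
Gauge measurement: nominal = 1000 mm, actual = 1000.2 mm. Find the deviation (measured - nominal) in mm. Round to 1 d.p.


Deviation = measured - nominal
Deviation = 1000.2 - 1000
Deviation = 0.2 mm

0.2


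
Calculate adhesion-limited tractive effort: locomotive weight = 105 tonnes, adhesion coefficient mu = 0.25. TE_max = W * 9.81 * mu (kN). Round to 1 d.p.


TE_max = W * g * mu
TE_max = 105 * 9.81 * 0.25
TE_max = 1030.05 * 0.25
TE_max = 257.5 kN

257.5


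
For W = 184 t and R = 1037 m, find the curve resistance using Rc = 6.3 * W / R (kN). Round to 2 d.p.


Rc = 6.3 * W / R
Rc = 6.3 * 184 / 1037
Rc = 1159.2 / 1037
Rc = 1.12 kN

1.12


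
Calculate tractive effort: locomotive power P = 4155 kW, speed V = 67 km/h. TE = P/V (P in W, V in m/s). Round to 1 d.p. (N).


Convert: P = 4155 kW = 4155000 W
V = 67 / 3.6 = 18.6111 m/s
TE = 4155000 / 18.6111
TE = 223253.7 N

223253.7


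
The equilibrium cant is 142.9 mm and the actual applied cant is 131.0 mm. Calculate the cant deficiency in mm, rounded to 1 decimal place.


Cant deficiency = equilibrium cant - actual cant
CD = 142.9 - 131.0
CD = 11.9 mm

11.9


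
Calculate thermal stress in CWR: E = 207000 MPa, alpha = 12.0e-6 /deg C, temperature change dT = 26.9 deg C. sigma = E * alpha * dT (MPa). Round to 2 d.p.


sigma = E * alpha * dT
sigma = 207000 * 12.0e-6 * 26.9
sigma = 2.484 * 26.9
sigma = 66.82 MPa

66.82


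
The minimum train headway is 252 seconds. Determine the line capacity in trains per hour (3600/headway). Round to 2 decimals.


Capacity = 3600 / headway
Capacity = 3600 / 252
Capacity = 14.29 trains/hour

14.29
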